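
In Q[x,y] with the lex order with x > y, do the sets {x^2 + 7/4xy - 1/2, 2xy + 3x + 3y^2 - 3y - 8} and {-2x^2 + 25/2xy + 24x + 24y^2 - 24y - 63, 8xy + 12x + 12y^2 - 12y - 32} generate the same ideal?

Yes, the ideals are equal.

Equality of ideals is decidable: compute both reduced Gröbner bases (unique for the ordering) and check whether they agree.
Buchberger on the first generating set:
f_1 = x^2 + 7/4xy - 1/2, LT = x^2.
f_2 = 2xy + 3x + 3y^2 - 3y - 8, LT = xy.

S(f_1,f_2): lcm = x^2y. S = -3/2x^2 + 1/4xy^2 + 3/2xy + 4x - 1/2y.
  reduce S modulo (f_1, f_2):
  remainder -13/8x - 3/8y^3 - 21/4y^2 + 49/8y + 57/4 ≠ 0; add g_3 = -13/8x - 3/8y^3 - 21/4y^2 + 49/8y + 57/4 to the basis.

S(f_1,g_3): lcm = x^2. S = -3/13xy^3 - 42/13xy^2 + 287/52xy + 114/13x - 1/2.
  reduce S modulo (f_1, f_2, g_3):
  remainder 9/26y^4 + 279/52y^3 - 33/52y^2 - 252/13y - 357/26 ≠ 0; add g_4 = 9/26y^4 + 279/52y^3 - 33/52y^2 - 252/13y - 357/26 to the basis.

The other S-polynomials (S(f_2,g_3), S(f_1,g_4), S(f_2,g_4), S(g_3,g_4)) all reduce to 0 modulo the current basis, so we have a Gröbner basis.
Inter-reduce: drop elements whose leading term is divisible by another's, tail-reduce, and make monic.
Reduced Gröbner basis: {x + 3/13y^3 + 42/13y^2 - 49/13y - 114/13, y^4 + 31/2y^3 - 11/6y^2 - 56y - 119/3}.

Buchberger on the second generating set:
h_1 = -2x^2 + 25/2xy + 24x + 24y^2 - 24y - 63, LT = x^2.
h_2 = 8xy + 12x + 12y^2 - 12y - 32, LT = xy.

S(h_1,h_2): lcm = x^2y. S = -3/2x^2 - 31/4xy^2 - 21/2xy + 4x - 12y^3 + 12y^2 + 63/2y.
  reduce S modulo (h_1, h_2):
  remainder -13/8x - 3/8y^3 - 21/4y^2 + 49/8y + 57/4 ≠ 0; add k_3 = -13/8x - 3/8y^3 - 21/4y^2 + 49/8y + 57/4 to the basis.

S(h_1,k_3): lcm = x^2. S = -3/13xy^3 - 42/13xy^2 - 129/52xy - 42/13x - 12y^2 + 12y + 63/2.
  reduce S modulo (h_1, h_2, k_3):
  remainder 9/26y^4 + 279/52y^3 - 33/52y^2 - 252/13y - 357/26 ≠ 0; add k_4 = 9/26y^4 + 279/52y^3 - 33/52y^2 - 252/13y - 357/26 to the basis.

The other S-polynomials (S(h_2,k_3), S(h_1,k_4), S(h_2,k_4), S(k_3,k_4)) all reduce to 0 modulo the current basis, so we have a Gröbner basis.
Inter-reduce: drop elements whose leading term is divisible by another's, tail-reduce, and make monic.
Reduced Gröbner basis: {x + 3/13y^3 + 42/13y^2 - 49/13y - 114/13, y^4 + 31/2y^3 - 11/6y^2 - 56y - 119/3}.

These coincide, so the ideals are equal.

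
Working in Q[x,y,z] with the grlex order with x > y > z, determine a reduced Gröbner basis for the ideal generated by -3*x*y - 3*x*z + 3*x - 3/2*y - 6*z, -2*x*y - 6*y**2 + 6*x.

The reduced Gröbner basis is the canonical form of the ideal for this ordering.

f_1 = -3*x*y - 3*x*z + 3*x - 3/2*y - 6*z, LT = x*y.
f_2 = -2*x*y - 6*y**2 + 6*x, LT = x*y.

S(f_1,f_2): lcm = x*y. S = x*z - 3*y**2 + 2*x + 1/2*y + 2*z.
  reduce S modulo (f_1, f_2):
  remainder x*z - 3*y**2 + 2*x + 1/2*y + 2*z ≠ 0; add g_3 = x*z - 3*y**2 + 2*x + 1/2*y + 2*z to the basis.

S(f_1,g_3): lcm = x*y*z. S = x*z**2 + 3*y**3 - 2*x*y - x*z - 1/2*y**2 - 3/2*y*z + 2*z**2.
  reduce S modulo (f_1, f_2, g_3):
  remainder 3*y**3 + 3*y**2*z - 7/2*y**2 - 2*y*z + 3/2*y + 6*z ≠ 0; add g_4 = 3*y**3 + 3*y**2*z - 7/2*y**2 - 2*y*z + 3/2*y + 6*z to the basis.

The other S-polynomials (S(f_2,g_3), S(f_1,g_4), S(f_2,g_4), S(g_3,g_4)) all reduce to 0 modulo the current basis, so we have a Gröbner basis.
Inter-reduce: drop elements whose leading term is divisible by another's, tail-reduce, and make monic.

G = {y**3 + y**2*z - 7/6*y**2 - 2/3*y*z + 1/2*y + 2*z, x*y + 3*y**2 - 3*x, x*z - 3*y**2 + 2*x + 1/2*y + 2*z}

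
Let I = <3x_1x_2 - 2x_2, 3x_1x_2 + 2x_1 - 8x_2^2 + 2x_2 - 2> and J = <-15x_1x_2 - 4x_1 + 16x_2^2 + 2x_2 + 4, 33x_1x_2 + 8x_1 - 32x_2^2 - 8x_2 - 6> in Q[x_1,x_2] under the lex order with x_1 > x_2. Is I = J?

Since reduced Gröbner bases are canonical representatives of ideals under a given ordering, it suffices to compute and compare them.
Buchberger on the first generating set:
f_1 = 3x_1x_2 - 2x_2, LT = x_1x_2.
f_2 = 3x_1x_2 + 2x_1 - 8x_2^2 + 2x_2 - 2, LT = x_1x_2.

S(f_1,f_2): lcm = x_1x_2. S = -2/3x_1 + 8/3x_2^2 - 4/3x_2 + 2/3.
  leading term x_1: no divisor's leading term divides it; move -2/3x_1 to the remainder.
  leading term x_2^2: no divisor's leading term divides it; move 8/3x_2^2 to the remainder.
  leading term x_2: no divisor's leading term divides it; move -4/3x_2 to the remainder.
  leading term 1: no divisor's leading term divides it; move 2/3 to the remainder.
  remainder -2/3x_1 + 8/3x_2^2 - 4/3x_2 + 2/3 ≠ 0; add g_3 = -2/3x_1 + 8/3x_2^2 - 4/3x_2 + 2/3 to the basis.

S(f_1,g_3): lcm = x_1x_2. S = 4x_2^3 - 2x_2^2 + 1/3x_2.
  leading term x_2^3: no divisor's leading term divides it; move 4x_2^3 to the remainder.
  leading term x_2^2: no divisor's leading term divides it; move -2x_2^2 to the remainder.
  leading term x_2: no divisor's leading term divides it; move 1/3x_2 to the remainder.
  remainder 4x_2^3 - 2x_2^2 + 1/3x_2 ≠ 0; add g_4 = 4x_2^3 - 2x_2^2 + 1/3x_2 to the basis.

The other S-polynomials (S(f_2,g_3), S(f_1,g_4), S(f_2,g_4), S(g_3,g_4)) all reduce to 0 modulo the current basis, so we have a Gröbner basis.
Inter-reduce: drop elements whose leading term is divisible by another's, tail-reduce, and make monic.
Reduced Gröbner basis: {x_1 - 4x_2^2 + 2x_2 - 1, x_2^3 - 1/2x_2^2 + 1/12x_2}.

Buchberger on the second generating set:
h_1 = -15x_1x_2 - 4x_1 + 16x_2^2 + 2x_2 + 4, LT = x_1x_2.
h_2 = 33x_1x_2 + 8x_1 - 32x_2^2 - 8x_2 - 6, LT = x_1x_2.

S(h_1,h_2): lcm = x_1x_2. S = 4/165x_1 - 16/165x_2^2 + 6/55x_2 - 14/165.
  leading term x_1: no divisor's leading term divides it; move 4/165x_1 to the remainder.
  leading term x_2^2: no divisor's leading term divides it; move -16/165x_2^2 to the remainder.
  leading term x_2: no divisor's leading term divides it; move 6/55x_2 to the remainder.
  leading term 1: no divisor's leading term divides it; move -14/165 to the remainder.
  remainder 4/165x_1 - 16/165x_2^2 + 6/55x_2 - 14/165 ≠ 0; add k_3 = 4/165x_1 - 16/165x_2^2 + 6/55x_2 - 14/165 to the basis.

S(h_1,k_3): lcm = x_1x_2. S = 4/15x_1 + 4x_2^3 - 167/30x_2^2 + 101/30x_2 - 4/15.
  leading term x_1: subtract (11)·k_3 from 4/15x_1 + 4x_2^3 - 167/30x_2^2 + 101/30x_2 - 4/15 → 4x_2^3 - 9/2x_2^2 + 13/6x_2 + 2/3
  leading term x_2^3: no divisor's leading term divides it; move 4x_2^3 to the remainder.
  leading term x_2^2: no divisor's leading term divides it; move -9/2x_2^2 to the remainder.
  leading term x_2: no divisor's leading term divides it; move 13/6x_2 to the remainder.
  leading term 1: no divisor's leading term divides it; move 2/3 to the remainder.
  remainder 4x_2^3 - 9/2x_2^2 + 13/6x_2 + 2/3 ≠ 0; add k_4 = 4x_2^3 - 9/2x_2^2 + 13/6x_2 + 2/3 to the basis.

The other S-polynomials (S(h_2,k_3), S(h_1,k_4), S(h_2,k_4), S(k_3,k_4)) all reduce to 0 modulo the current basis, so we have a Gröbner basis.
Inter-reduce: drop elements whose leading term is divisible by another's, tail-reduce, and make monic.
Reduced Gröbner basis: {x_1 - 4x_2^2 + 9/2x_2 - 7/2, x_2^3 - 9/8x_2^2 + 13/24x_2 + 1/6}.

The bases are distinct; the ideals are different.

No, the ideals differ.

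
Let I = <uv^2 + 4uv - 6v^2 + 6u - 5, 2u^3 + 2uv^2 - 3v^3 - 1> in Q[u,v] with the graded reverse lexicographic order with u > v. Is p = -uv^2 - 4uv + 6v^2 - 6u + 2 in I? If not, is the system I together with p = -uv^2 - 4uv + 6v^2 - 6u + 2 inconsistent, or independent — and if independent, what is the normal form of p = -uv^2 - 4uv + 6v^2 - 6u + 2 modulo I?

First compute the reduced Gröbner basis of I by Buchberger's algorithm.
f_1 = uv^2 + 4uv - 6v^2 + 6u - 5, LT = uv^2.
f_2 = 2u^3 + 2uv^2 - 3v^3 - 1, LT = u^3.

S(f_1,f_2): lcm = u^3v^2. S = -uv^4 + 3/2v^5 + 4u^3v - 6u^2v^2 + 6u^3 - 5u^2 + 1/2v^2.
  reduce S modulo (f_1, f_2):
  remainder 3/2v^5 + 24u^2v + 9v^3 + 31u^2 + 144uv - 441/2v^2 + 186u + 2v - 177 ≠ 0; add h_3 = 3/2v^5 + 24u^2v + 9v^3 + 31u^2 + 144uv - 441/2v^2 + 186u + 2v - 177 to the basis.

The other S-polynomials (S(f_1,h_3), S(f_2,h_3)) all reduce to 0 modulo the current basis, so we have a Gröbner basis.
Inter-reduce: drop elements whose leading term is divisible by another's, tail-reduce, and make monic.
Reduced Gröbner basis: {v^5 + 16u^2v + 6v^3 + 62/3u^2 + 96uv - 147v^2 + 124u + 4/3v - 118, u^3 - 3/2v^3 - 4uv + 6v^2 - 6u + 9/2, uv^2 + 4uv - 6v^2 + 6u - 5}.
Label its elements g_1 = v^5 + 16u^2v + 6v^3 + 62/3u^2 + 96uv - 147v^2 + 124u + 4/3v - 118, g_2 = u^3 - 3/2v^3 - 4uv + 6v^2 - 6u + 9/2, g_3 = uv^2 + 4uv - 6v^2 + 6u - 5.

Reduce p = -uv^2 - 4uv + 6v^2 - 6u + 2 modulo G:
  leading term uv^2: subtract (-1)·g_3 from -uv^2 - 4uv + 6v^2 - 6u + 2 → -3
  leading term 1: no divisor's leading term divides it; move -3 to the remainder.
  normal form = -3.
The normal form is nonzero, so p ∉ I. Since p minus its normal form lies in I, I + (p) = I + (r) where r = -3; decide whether this ideal is the whole ring.
Here r = -3 is a nonzero constant, hence a unit: 1 ∈ I + (p), the Gröbner basis of I + (p) is {1}, and the enlarged system has no common solution — adjoining p is inconsistent.

Adjoining -uv^2 - 4uv + 6v^2 - 6u + 2 makes the ideal the whole ring: the system is inconsistent.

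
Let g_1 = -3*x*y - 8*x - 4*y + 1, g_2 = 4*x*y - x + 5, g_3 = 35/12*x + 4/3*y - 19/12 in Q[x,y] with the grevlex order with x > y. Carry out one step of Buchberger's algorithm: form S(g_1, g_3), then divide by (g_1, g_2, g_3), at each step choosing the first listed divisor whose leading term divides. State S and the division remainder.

S(g_1, g_3) = -16/35*y**2 + 8/3*x + 197/105*y - 1/3; remainder on division = -16/35*y**2 + 23/35*y + 39/35.

lcm(LM(g_1), LM(g_3)) = x*y.
S = (lcm/LT(g_1))·g_1 − (lcm/LT(g_3))·g_3 = -16/35*y**2 + 8/3*x + 197/105*y - 1/3.
Reduce S modulo (g_1, g_2, g_3) in that order:
  leading term y**2: no divisor's leading term divides it; move -16/35*y**2 to the remainder.
  leading term x: subtract (32/35)·g_3 from 8/3*x + 197/105*y - 1/3 → 23/35*y + 39/35
  leading term y: no divisor's leading term divides it; move 23/35*y to the remainder.
  leading term 1: no divisor's leading term divides it; move 39/35 to the remainder.
The remainder -16/35*y**2 + 23/35*y + 39/35 is nonzero, so it would be added as the next basis element.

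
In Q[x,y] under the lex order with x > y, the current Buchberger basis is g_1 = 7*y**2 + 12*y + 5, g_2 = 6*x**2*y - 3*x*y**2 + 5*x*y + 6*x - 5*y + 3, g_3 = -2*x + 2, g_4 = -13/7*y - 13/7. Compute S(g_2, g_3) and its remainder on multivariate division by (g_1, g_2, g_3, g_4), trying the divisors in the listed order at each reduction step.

S(g_2, g_3) = -1/2*x*y**2 + 11/6*x*y + x - 5/6*y + 1/2; remainder on division = 0.

lcm(LM(g_2), LM(g_3)) = x**2*y.
S = (lcm/LT(g_2))·g_2 − (lcm/LT(g_3))·g_3 = -1/2*x*y**2 + 11/6*x*y + x - 5/6*y + 1/2.
Reduce S modulo (g_1, g_2, g_3, g_4) in that order:
  leading term x*y**2: subtract (-1/14*x)·g_1 from -1/2*x*y**2 + 11/6*x*y + x - 5/6*y + 1/2 → 113/42*x*y + 19/14*x - 5/6*y + 1/2
  leading term x*y: subtract (-113/84*y)·g_3 from 113/42*x*y + 19/14*x - 5/6*y + 1/2 → 19/14*x + 13/7*y + 1/2
  leading term x: subtract (-19/28)·g_3 from 19/14*x + 13/7*y + 1/2 → 13/7*y + 13/7
  leading term y: subtract (-1)·g_4 from 13/7*y + 13/7 → 0
The remainder is 0, so this S-polynomial contributes no new basis element.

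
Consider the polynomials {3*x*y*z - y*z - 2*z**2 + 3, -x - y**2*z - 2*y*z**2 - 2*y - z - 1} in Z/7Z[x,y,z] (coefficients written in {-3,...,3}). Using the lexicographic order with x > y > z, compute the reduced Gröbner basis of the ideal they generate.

f_1 = 3*x*y*z - y*z - 2*z**2 + 3, LT = x*y*z.
f_2 = -x - y**2*z - 2*y*z**2 - 2*y - z - 1, LT = x.

S(f_1,f_2): lcm = x*y*z. S = -y**3*z**2 - 2*y**2*z**3 - 2*y**2*z - y*z**2 + y*z - 3*z**2 + 1.
  leading term y**3*z**2: no divisor's leading term divides it; move -y**3*z**2 to the remainder.
  leading term y**2*z**3: no divisor's leading term divides it; move -2*y**2*z**3 to the remainder.
  leading term y**2*z: no divisor's leading term divides it; move -2*y**2*z to the remainder.
  leading term y*z**2: no divisor's leading term divides it; move -y*z**2 to the remainder.
  leading term y*z: no divisor's leading term divides it; move y*z to the remainder.
  leading term z**2: no divisor's leading term divides it; move -3*z**2 to the remainder.
  leading term 1: no divisor's leading term divides it; move 1 to the remainder.
  remainder -y**3*z**2 - 2*y**2*z**3 - 2*y**2*z - y*z**2 + y*z - 3*z**2 + 1 ≠ 0; add g_3 = -y**3*z**2 - 2*y**2*z**3 - 2*y**2*z - y*z**2 + y*z - 3*z**2 + 1 to the basis.

The other S-polynomials (S(f_1,g_3), S(f_2,g_3)) all reduce to 0 modulo the current basis, so we have a Gröbner basis.
Inter-reduce: drop elements whose leading term is divisible by another's, tail-reduce, and make monic.

G = {x + y**2*z + 2*y*z**2 + 2*y + z + 1, y**3*z**2 + 2*y**2*z**3 + 2*y**2*z + y*z**2 - y*z + 3*z**2 - 1}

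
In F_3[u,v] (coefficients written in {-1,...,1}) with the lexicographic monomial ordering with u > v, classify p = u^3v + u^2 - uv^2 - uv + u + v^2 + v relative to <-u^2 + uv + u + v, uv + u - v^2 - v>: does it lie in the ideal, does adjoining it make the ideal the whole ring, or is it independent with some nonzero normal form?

u^3v + u^2 - uv^2 - uv + u + v^2 + v is independent of I; its normal form modulo I is -u + v.

First compute the reduced Gröbner basis of I by Buchberger's algorithm.
f_1 = -u^2 + uv + u + v, LT = u^2.
f_2 = uv + u - v^2 - v, LT = uv.

S(f_1,f_2): lcm = u^2v. S = -u^2 - v^2.
  leading term u^2: subtract (1)·f_1 from -u^2 - v^2 → -uv - u - v^2 - v
  leading term uv: subtract (-1)·f_2 from -uv - u - v^2 - v → v^2 + v
  leading term v^2: no divisor's leading term divides it; move v^2 to the remainder.
  leading term v: no divisor's leading term divides it; move v to the remainder.
  remainder v^2 + v ≠ 0; add h_3 = v^2 + v to the basis.

The other S-polynomials (S(f_1,h_3), S(f_2,h_3)) all reduce to 0 modulo the current basis, so we have a Gröbner basis.
Inter-reduce: drop elements whose leading term is divisible by another's, tail-reduce, and make monic.
Reduced Gröbner basis: {u^2 - v, uv + u, v^2 + v}.
Label its elements g_1 = u^2 - v, g_2 = uv + u, g_3 = v^2 + v.

Reduce p = u^3v + u^2 - uv^2 - uv + u + v^2 + v modulo G:
  leading term u^3v: subtract (uv)·g_1 from u^3v + u^2 - uv^2 - uv + u + v^2 + v → u^2 - uv + u + v^2 + v
  leading term u^2: subtract (1)·g_1 from u^2 - uv + u + v^2 + v → -uv + u + v^2 - v
  leading term uv: subtract (-1)·g_2 from -uv + u + v^2 - v → -u + v^2 - v
  leading term u: no divisor's leading term divides it; move -u to the remainder.
  leading term v^2: subtract (1)·g_3 from v^2 - v → v
  leading term v: no divisor's leading term divides it; move v to the remainder.
  normal form = -u + v.
The normal form is nonzero, so p ∉ I. Since p minus its normal form lies in I, I + (p) = I + (r) where r = -u + v; decide whether this ideal is the whole ring.
Run Buchberger on G together with r (pairs among the g_i already reduce to 0 since G is a Gröbner basis):
g_1 = u^2 - v, LT = u^2.
g_2 = uv + u, LT = uv.
g_3 = v^2 + v, LT = v^2.
r = -u + v, LT = u.

S(g_1,r): lcm = u^2. S = uv - v.
  leading term uv: subtract (1)·g_2 from uv - v → -u - v
  leading term u: subtract (1)·r from -u - v → v
  leading term v: no divisor's leading term divides it; move v to the remainder.
  remainder v ≠ 0; add m_5 = v to the basis.

The other S-polynomials (S(g_1,g_2), S(g_1,g_3), S(g_2,g_3), S(g_2,r), S(g_3,r), S(g_1,m_5), S(g_2,m_5), S(g_3,m_5), S(r,m_5)) all reduce to 0 modulo the current basis, so we have a Gröbner basis.
Inter-reduce: drop elements whose leading term is divisible by another's, tail-reduce, and make monic.
Reduced Gröbner basis: {u, v}.
The reduced Gröbner basis of I + (p) is {u, v} ≠ {1}, a proper ideal, so the enlarged system stays consistent: p is independent of I, with normal form -u + v.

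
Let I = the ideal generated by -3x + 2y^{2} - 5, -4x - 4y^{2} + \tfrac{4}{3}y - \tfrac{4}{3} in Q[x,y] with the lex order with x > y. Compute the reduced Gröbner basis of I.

G = {x - \tfrac{2}{15}y + \tfrac{17}{15}, y^{2} - \tfrac{1}{5}y - \tfrac{4}{5}}

This is the nonlinear analogue of row-reducing a linear system.

f_1 = -3x + 2y^{2} - 5, LT = x.
f_2 = -4x - 4y^{2} + \tfrac{4}{3}y - \tfrac{4}{3}, LT = x.

S(f_1,f_2): lcm = x. S = -\tfrac{5}{3}y^{2} + \tfrac{1}{3}y + \tfrac{4}{3}.
  leading term y^{2}: no divisor's leading term divides it; move -\tfrac{5}{3}y^{2} to the remainder.
  leading term y: no divisor's leading term divides it; move \tfrac{1}{3}y to the remainder.
  leading term 1: no divisor's leading term divides it; move \tfrac{4}{3} to the remainder.
  remainder -\tfrac{5}{3}y^{2} + \tfrac{1}{3}y + \tfrac{4}{3} ≠ 0; add g_3 = -\tfrac{5}{3}y^{2} + \tfrac{1}{3}y + \tfrac{4}{3} to the basis.

S(f_1,g_3): leading monomials are coprime, so the S-polynomial reduces to 0 (Buchberger's first criterion).
S(f_2,g_3): leading monomials are coprime, so the S-polynomial reduces to 0 (Buchberger's first criterion).
Every S-polynomial of the final basis reduces to 0, so we have a Gröbner basis.
Inter-reduce: drop elements whose leading term is divisible by another's, tail-reduce, and make monic.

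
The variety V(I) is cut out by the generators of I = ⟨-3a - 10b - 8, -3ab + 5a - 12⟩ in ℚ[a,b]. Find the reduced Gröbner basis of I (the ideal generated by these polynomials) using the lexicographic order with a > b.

This is the nonlinear analogue of row-reducing a linear system.

f_1 = -3a - 10b - 8, LT = a.
f_2 = -3ab + 5a - 12, LT = ab.

S(f_1,f_2): lcm = ab. S = 5/3a + 10/3b² + 8/3b - 4.
  leading term a: subtract (-5/9)·f_1 from 5/3a + 10/3b² + 8/3b - 4 → 10/3b² - 26/9b - 76/9
  leading term b²: no divisor's leading term divides it; move 10/3b² to the remainder.
  leading term b: no divisor's leading term divides it; move -26/9b to the remainder.
  leading term 1: no divisor's leading term divides it; move -76/9 to the remainder.
  remainder 10/3b² - 26/9b - 76/9 ≠ 0; add g_3 = 10/3b² - 26/9b - 76/9 to the basis.

The other S-polynomials (S(f_1,g_3), S(f_2,g_3)) all reduce to 0 modulo the current basis, so we have a Gröbner basis.
Inter-reduce: drop elements whose leading term is divisible by another's, tail-reduce, and make monic.

G = {a + 10/3b + 8/3, b² - 13/15b - 38/15}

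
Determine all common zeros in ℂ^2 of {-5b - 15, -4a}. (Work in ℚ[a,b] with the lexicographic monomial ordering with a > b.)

{(0, -3)}

Compute a lex Gröbner basis by Buchberger's algorithm.
f_1 = -5b - 15, LT = b.
f_2 = -4a, LT = a.

The S-polynomials (S(f_1,f_2)) all reduce to 0 modulo the current basis, so we have a Gröbner basis.
Inter-reduce: drop elements whose leading term is divisible by another's, tail-reduce, and make monic.
Reduced Gröbner basis: {a, b + 3}.

From the last basis element, b + 3 = 0, so b takes values in {-3}. Each choice, substituted upward through the basis, yields the corresponding point(s) of the solution set.
  b = -3: the earlier basis element becomes a = 0, giving a = 0 — point (0, -3).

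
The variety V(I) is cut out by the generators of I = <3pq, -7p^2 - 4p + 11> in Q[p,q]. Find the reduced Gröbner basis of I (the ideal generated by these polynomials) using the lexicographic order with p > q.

f_1 = 3pq, LT = pq.
f_2 = -7p^2 - 4p + 11, LT = p^2.

S(f_1,f_2): lcm = p^2q. S = -4/7pq + 11/7q.
  reduce S modulo (f_1, f_2):
  remainder 11/7q ≠ 0; add g_3 = 11/7q to the basis.

The other S-polynomials (S(f_1,g_3), S(f_2,g_3)) all reduce to 0 modulo the current basis, so we have a Gröbner basis.
Inter-reduce: drop elements whose leading term is divisible by another's, tail-reduce, and make monic.

G = {p^2 + 4/7p - 11/7, q}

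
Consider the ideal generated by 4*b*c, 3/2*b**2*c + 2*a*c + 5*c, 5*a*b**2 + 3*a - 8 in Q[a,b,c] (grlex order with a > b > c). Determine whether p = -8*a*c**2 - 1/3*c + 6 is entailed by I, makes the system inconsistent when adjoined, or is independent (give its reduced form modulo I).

Adjoining -8*a*c**2 - 1/3*c + 6 makes the ideal the whole ring: the system is inconsistent.

First compute the reduced Gröbner basis of I by Buchberger's algorithm.
f_1 = 4*b*c, LT = b*c.
f_2 = 3/2*b**2*c + 2*a*c + 5*c, LT = b**2*c.
f_3 = 5*a*b**2 + 3*a - 8, LT = a*b**2.

S(f_1,f_2): lcm = b**2*c. S = -4/3*a*c - 10/3*c.
  reduce S modulo (f_1, f_2, f_3):
  remainder -4/3*a*c - 10/3*c ≠ 0; add h_4 = -4/3*a*c - 10/3*c to the basis.

S(f_1,f_3): lcm = a*b**2*c. S = -3/5*a*c + 8/5*c.
  reduce S modulo (f_1, f_2, f_3, h_4):
  remainder 31/10*c ≠ 0; add h_5 = 31/10*c to the basis.

The other S-polynomials (S(f_2,f_3), S(f_1,h_4), S(f_2,h_4), S(f_3,h_4), S(f_1,h_5), S(f_2,h_5), S(f_3,h_5), S(h_4,h_5)) all reduce to 0 modulo the current basis, so we have a Gröbner basis.
Inter-reduce: drop elements whose leading term is divisible by another's, tail-reduce, and make monic.
Reduced Gröbner basis: {a*b**2 + 3/5*a - 8/5, c}.
Label its elements g_1 = a*b**2 + 3/5*a - 8/5, g_2 = c.

Reduce p = -8*a*c**2 - 1/3*c + 6 modulo G:
  leading term a*c**2: subtract (-8*a*c)·g_2 from -8*a*c**2 - 1/3*c + 6 → -1/3*c + 6
  leading term c: subtract (-1/3)·g_2 from -1/3*c + 6 → 6
  leading term 1: no divisor's leading term divides it; move 6 to the remainder.
  normal form = 6.
The normal form is nonzero, so p ∉ I. Since p minus its normal form lies in I, I + (p) = I + (r) where r = 6; decide whether this ideal is the whole ring.
Here r = 6 is a nonzero constant, hence a unit: 1 ∈ I + (p), the Gröbner basis of I + (p) is {1}, and the enlarged system has no common solution — adjoining p is inconsistent.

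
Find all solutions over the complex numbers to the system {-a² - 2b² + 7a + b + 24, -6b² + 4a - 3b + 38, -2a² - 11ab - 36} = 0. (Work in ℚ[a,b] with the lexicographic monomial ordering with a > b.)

{(-2, 2)}

Compute a lex Gröbner basis by Buchberger's algorithm.
f_1 = -a² + 7a - 2b² + b + 24, LT = a².
f_2 = 4a - 6b² - 3b + 38, LT = a.
f_3 = -2a² - 11ab - 36, LT = a².

S(f_1,f_2): lcm = a². S = 3/2ab² + ¾ab - 33/2a + 2b² - b - 24.
  leading term ab²: subtract (⅜b²)·f_2 from 3/2ab² + ¾ab - 33/2a + 2b² - b - 24 → ¾ab - 33/2a + 9/4b⁴ + 9/8b³ - 49/4b² - b - 24
  leading term ab: subtract (3/16b)·f_2 from ¾ab - 33/2a + 9/4b⁴ + 9/8b³ - 49/4b² - b - 24 → -33/2a + 9/4b⁴ + 9/4b³ - 187/16b² - 65/8b - 24
  leading term a: subtract (-33/8)·f_2 from -33/2a + 9/4b⁴ + 9/4b³ - 187/16b² - 65/8b - 24 → 9/4b⁴ + 9/4b³ - 583/16b² - 41/2b + 531/4
  leading term b⁴: no divisor's leading term divides it; move 9/4b⁴ to the remainder.
  leading term b³: no divisor's leading term divides it; move 9/4b³ to the remainder.
  leading term b²: no divisor's leading term divides it; move -583/16b² to the remainder.
  leading term b: no divisor's leading term divides it; move -41/2b to the remainder.
  leading term 1: no divisor's leading term divides it; move 531/4 to the remainder.
  remainder 9/4b⁴ + 9/4b³ - 583/16b² - 41/2b + 531/4 ≠ 0; add h_4 = 9/4b⁴ + 9/4b³ - 583/16b² - 41/2b + 531/4 to the basis.

S(f_1,f_3): lcm = a². S = -11/2ab - 7a + 2b² - b - 42.
  leading term ab: subtract (-11/8b)·f_2 from -11/2ab - 7a + 2b² - b - 42 → -7a - 33/4b³ - 17/8b² + 205/4b - 42
  leading term a: subtract (-7/4)·f_2 from -7a - 33/4b³ - 17/8b² + 205/4b - 42 → -33/4b³ - 101/8b² + 46b + 49/2
  leading term b³: no divisor's leading term divides it; move -33/4b³ to the remainder.
  leading term b²: no divisor's leading term divides it; move -101/8b² to the remainder.
  leading term b: no divisor's leading term divides it; move 46b to the remainder.
  leading term 1: no divisor's leading term divides it; move 49/2 to the remainder.
  remainder -33/4b³ - 101/8b² + 46b + 49/2 ≠ 0; add h_5 = -33/4b³ - 101/8b² + 46b + 49/2 to the basis.

S(h_4,h_5): lcm = b⁴. S = -35/66b³ - 4205/396b² - 608/99b + 59.
  leading term b³: subtract (70/1089)·h_5 from -35/66b³ - 4205/396b² - 608/99b + 59 → -3560/363b² - 9908/1089b + 62536/1089
  leading term b²: no divisor's leading term divides it; move -3560/363b² to the remainder.
  leading term b: no divisor's leading term divides it; move -9908/1089b to the remainder.
  leading term 1: no divisor's leading term divides it; move 62536/1089 to the remainder.
  remainder -3560/363b² - 9908/1089b + 62536/1089 ≠ 0; add h_6 = -3560/363b² - 9908/1089b + 62536/1089 to the basis.

S(h_4,h_6): lcm = b⁴. S = 193/2670b³ - 165631/16020b² - 82/9b + 59.
  leading term b³: subtract (-386/44055)·h_5 from 193/2670b³ - 165631/16020b² - 82/9b + 59 → -920717/88110b² - 42626/4895b + 2608702/44055
  leading term b²: subtract (10127887/9505200)·h_6 from -920717/88110b² - 42626/4895b + 2608702/44055 → 21091859/21386700b - 21091859/10693350
  leading term b: no divisor's leading term divides it; move 21091859/21386700b to the remainder.
  leading term 1: no divisor's leading term divides it; move -21091859/10693350 to the remainder.
  remainder 21091859/21386700b - 21091859/10693350 ≠ 0; add h_7 = 21091859/21386700b - 21091859/10693350 to the basis.

The other S-polynomials (S(f_2,f_3), S(f_1,h_4), S(f_2,h_4), S(f_3,h_4), S(f_1,h_5), S(f_2,h_5), S(f_3,h_5), S(f_1,h_6), S(f_2,h_6), S(f_3,h_6), S(h_5,h_6), S(f_1,h_7), S(f_2,h_7), S(f_3,h_7), S(h_4,h_7), S(h_5,h_7), S(h_6,h_7)) all reduce to 0 modulo the current basis, so we have a Gröbner basis.
Inter-reduce: drop elements whose leading term is divisible by another's, tail-reduce, and make monic.
Reduced Gröbner basis: {a + 2, b - 2}.

From the last basis element, b - 2 = 0, so b takes values in {2}. Each choice, substituted upward through the basis, yields the corresponding point(s) of the solution set.
  b = 2: the earlier basis element becomes a + 2 = 0, giving a = -2 — point (-2, 2).
Zero-dimensionality of the ideal guarantees finitely many solutions over ℂ.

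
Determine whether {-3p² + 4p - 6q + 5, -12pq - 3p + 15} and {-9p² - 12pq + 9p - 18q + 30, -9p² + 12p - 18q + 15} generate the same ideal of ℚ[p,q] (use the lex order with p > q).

Yes, the ideals are equal.

For a fixed monomial order, each ideal has a unique reduced Gröbner basis; comparing bases decides equality.
Buchberger on the first generating set:
f_1 = -3p² + 4p - 6q + 5, LT = p².
f_2 = -12pq - 3p + 15, LT = pq.

S(f_1,f_2): lcm = p²q. S = -¼p² - 4/3pq + 5/4p + 2q² - 5/3q.
  leading term p²: subtract (1/12)·f_1 from -¼p² - 4/3pq + 5/4p + 2q² - 5/3q → -4/3pq + 11/12p + 2q² - 7/6q - 5/12
  leading term pq: subtract (1/9)·f_2 from -4/3pq + 11/12p + 2q² - 7/6q - 5/12 → 5/4p + 2q² - 7/6q - 25/12
  leading term p: no divisor's leading term divides it; move 5/4p to the remainder.
  leading term q²: no divisor's leading term divides it; move 2q² to the remainder.
  leading term q: no divisor's leading term divides it; move -7/6q to the remainder.
  leading term 1: no divisor's leading term divides it; move -25/12 to the remainder.
  remainder 5/4p + 2q² - 7/6q - 25/12 ≠ 0; add g_3 = 5/4p + 2q² - 7/6q - 25/12 to the basis.

S(f_2,g_3): lcm = pq. S = ¼p - 8/5q³ + 14/15q² + 5/3q - 5/4.
  leading term p: subtract (⅕)·g_3 from ¼p - 8/5q³ + 14/15q² + 5/3q - 5/4 → -8/5q³ + 8/15q² + 19/10q - ⅚
  leading term q³: no divisor's leading term divides it; move -8/5q³ to the remainder.
  leading term q²: no divisor's leading term divides it; move 8/15q² to the remainder.
  leading term q: no divisor's leading term divides it; move 19/10q to the remainder.
  leading term 1: no divisor's leading term divides it; move -⅚ to the remainder.
  remainder -8/5q³ + 8/15q² + 19/10q - ⅚ ≠ 0; add g_4 = -8/5q³ + 8/15q² + 19/10q - ⅚ to the basis.

The other S-polynomials (S(f_1,g_3), S(f_1,g_4), S(f_2,g_4), S(g_3,g_4)) all reduce to 0 modulo the current basis, so we have a Gröbner basis.
Inter-reduce: drop elements whose leading term is divisible by another's, tail-reduce, and make monic.
Reduced Gröbner basis: {p + 8/5q² - 14/15q - 5/3, q³ - ⅓q² - 19/16q + 25/48}.

Buchberger on the second generating set:
h_1 = -9p² - 12pq + 9p - 18q + 30, LT = p².
h_2 = -9p² + 12p - 18q + 15, LT = p².

S(h_1,h_2): lcm = p². S = 4/3pq + ⅓p - 5/3.
  leading term pq: no divisor's leading term divides it; move 4/3pq to the remainder.
  leading term p: no divisor's leading term divides it; move ⅓p to the remainder.
  leading term 1: no divisor's leading term divides it; move -5/3 to the remainder.
  remainder 4/3pq + ⅓p - 5/3 ≠ 0; add k_3 = 4/3pq + ⅓p - 5/3 to the basis.

S(h_1,k_3): lcm = p²q. S = -¼p² + 4/3pq² - pq + 5/4p + 2q² - 10/3q.
  leading term p²: subtract (1/36)·h_1 from -¼p² + 4/3pq² - pq + 5/4p + 2q² - 10/3q → 4/3pq² - ⅔pq + p + 2q² - 17/6q - ⅚
  leading term pq²: subtract (q)·k_3 from 4/3pq² - ⅔pq + p + 2q² - 17/6q - ⅚ → -pq + p + 2q² - 7/6q - ⅚
  leading term pq: subtract (-¾)·k_3 from -pq + p + 2q² - 7/6q - ⅚ → 5/4p + 2q² - 7/6q - 25/12
  leading term p: no divisor's leading term divides it; move 5/4p to the remainder.
  leading term q²: no divisor's leading term divides it; move 2q² to the remainder.
  leading term q: no divisor's leading term divides it; move -7/6q to the remainder.
  leading term 1: no divisor's leading term divides it; move -25/12 to the remainder.
  remainder 5/4p + 2q² - 7/6q - 25/12 ≠ 0; add k_4 = 5/4p + 2q² - 7/6q - 25/12 to the basis.

S(k_3,k_4): lcm = pq. S = ¼p - 8/5q³ + 14/15q² + 5/3q - 5/4.
  leading term p: subtract (⅕)·k_4 from ¼p - 8/5q³ + 14/15q² + 5/3q - 5/4 → -8/5q³ + 8/15q² + 19/10q - ⅚
  leading term q³: no divisor's leading term divides it; move -8/5q³ to the remainder.
  leading term q²: no divisor's leading term divides it; move 8/15q² to the remainder.
  leading term q: no divisor's leading term divides it; move 19/10q to the remainder.
  leading term 1: no divisor's leading term divides it; move -⅚ to the remainder.
  remainder -8/5q³ + 8/15q² + 19/10q - ⅚ ≠ 0; add k_5 = -8/5q³ + 8/15q² + 19/10q - ⅚ to the basis.

The other S-polynomials (S(h_2,k_3), S(h_1,k_4), S(h_2,k_4), S(h_1,k_5), S(h_2,k_5), S(k_3,k_5), S(k_4,k_5)) all reduce to 0 modulo the current basis, so we have a Gröbner basis.
Inter-reduce: drop elements whose leading term is divisible by another's, tail-reduce, and make monic.
Reduced Gröbner basis: {p + 8/5q² - 14/15q - 5/3, q³ - ⅓q² - 19/16q + 25/48}.

Same reduced basis, so the two generating sets span the same ideal.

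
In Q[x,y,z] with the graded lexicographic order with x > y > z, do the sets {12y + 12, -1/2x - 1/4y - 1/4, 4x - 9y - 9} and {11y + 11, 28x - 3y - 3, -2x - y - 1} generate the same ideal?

Two ideals are equal iff their reduced Gröbner bases coincide (the reduced basis is unique for a fixed ordering).
Buchberger on the first generating set:
f_1 = 12y + 12, LT = y.
f_2 = -1/2x - 1/4y - 1/4, LT = x.
f_3 = 4x - 9y - 9, LT = x.

The S-polynomials (S(f_1,f_2), S(f_1,f_3), S(f_2,f_3)) all reduce to 0 modulo the current basis, so we have a Gröbner basis.
Inter-reduce: drop elements whose leading term is divisible by another's, tail-reduce, and make monic.
Reduced Gröbner basis: {x, y + 1}.

Buchberger on the second generating set:
h_1 = 11y + 11, LT = y.
h_2 = 28x - 3y - 3, LT = x.
h_3 = -2x - y - 1, LT = x.

The S-polynomials (S(h_1,h_2), S(h_1,h_3), S(h_2,h_3)) all reduce to 0 modulo the current basis, so we have a Gröbner basis.
Inter-reduce: drop elements whose leading term is divisible by another's, tail-reduce, and make monic.
Reduced Gröbner basis: {x, y + 1}.

The two bases agree; hence the ideals are identical.
The choice of monomial ordering does not affect the verdict — as long as both bases are computed under the same ordering, their equality decides ideal equality.

Yes, the ideals are equal.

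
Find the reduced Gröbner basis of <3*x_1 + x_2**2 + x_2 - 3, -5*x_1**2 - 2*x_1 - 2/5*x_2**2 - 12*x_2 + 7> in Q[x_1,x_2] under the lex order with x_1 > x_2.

G = {x_1 + 1/3*x_2**2 + 1/3*x_2 - 1, x_2**4 + 2*x_2**3 - 137/25*x_2**2 + 72/5*x_2}

f_1 = 3*x_1 + x_2**2 + x_2 - 3, LT = x_1.
f_2 = -5*x_1**2 - 2*x_1 - 2/5*x_2**2 - 12*x_2 + 7, LT = x_1**2.

S(f_1,f_2): lcm = x_1**2. S = 1/3*x_1*x_2**2 + 1/3*x_1*x_2 - 7/5*x_1 - 2/25*x_2**2 - 12/5*x_2 + 7/5.
  leading term x_1*x_2**2: subtract (1/9*x_2**2)·f_1 from 1/3*x_1*x_2**2 + 1/3*x_1*x_2 - 7/5*x_1 - 2/25*x_2**2 - 12/5*x_2 + 7/5 → 1/3*x_1*x_2 - 7/5*x_1 - 1/9*x_2**4 - 1/9*x_2**3 + 19/75*x_2**2 - 12/5*x_2 + 7/5
  leading term x_1*x_2: subtract (1/9*x_2)·f_1 from 1/3*x_1*x_2 - 7/5*x_1 - 1/9*x_2**4 - 1/9*x_2**3 + 19/75*x_2**2 - 12/5*x_2 + 7/5 → -7/5*x_1 - 1/9*x_2**4 - 2/9*x_2**3 + 32/225*x_2**2 - 31/15*x_2 + 7/5
  leading term x_1: subtract (-7/15)·f_1 from -7/5*x_1 - 1/9*x_2**4 - 2/9*x_2**3 + 32/225*x_2**2 - 31/15*x_2 + 7/5 → -1/9*x_2**4 - 2/9*x_2**3 + 137/225*x_2**2 - 8/5*x_2
  leading term x_2**4: no divisor's leading term divides it; move -1/9*x_2**4 to the remainder.
  leading term x_2**3: no divisor's leading term divides it; move -2/9*x_2**3 to the remainder.
  leading term x_2**2: no divisor's leading term divides it; move 137/225*x_2**2 to the remainder.
  leading term x_2: no divisor's leading term divides it; move -8/5*x_2 to the remainder.
  remainder -1/9*x_2**4 - 2/9*x_2**3 + 137/225*x_2**2 - 8/5*x_2 ≠ 0; add g_3 = -1/9*x_2**4 - 2/9*x_2**3 + 137/225*x_2**2 - 8/5*x_2 to the basis.

S(f_1,g_3): leading monomials are coprime, so the S-polynomial reduces to 0 (Buchberger's first criterion).
S(f_2,g_3): leading monomials are coprime, so the S-polynomial reduces to 0 (Buchberger's first criterion).
Every S-polynomial of the final basis reduces to 0, so we have a Gröbner basis.
Inter-reduce: drop elements whose leading term is divisible by another's, tail-reduce, and make monic.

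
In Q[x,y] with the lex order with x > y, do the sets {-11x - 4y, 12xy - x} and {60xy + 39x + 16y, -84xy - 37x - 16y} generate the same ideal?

Yes, the ideals are equal.

Since reduced Gröbner bases are canonical representatives of ideals under a given ordering, it suffices to compute and compare them.
Buchberger on the first generating set:
f_1 = -11x - 4y, LT = x.
f_2 = 12xy - x, LT = xy.

S(f_1,f_2): lcm = xy. S = 1/12x + 4/11y^2.
  leading term x: subtract (-1/132)·f_1 from 1/12x + 4/11y^2 → 4/11y^2 - 1/33y
  leading term y^2: no divisor's leading term divides it; move 4/11y^2 to the remainder.
  leading term y: no divisor's leading term divides it; move -1/33y to the remainder.
  remainder 4/11y^2 - 1/33y ≠ 0; add g_3 = 4/11y^2 - 1/33y to the basis.

The other S-polynomials (S(f_1,g_3), S(f_2,g_3)) all reduce to 0 modulo the current basis, so we have a Gröbner basis.
Inter-reduce: drop elements whose leading term is divisible by another's, tail-reduce, and make monic.
Reduced Gröbner basis: {x + 4/11y, y^2 - 1/12y}.

Buchberger on the second generating set:
h_1 = 60xy + 39x + 16y, LT = xy.
h_2 = -84xy - 37x - 16y, LT = xy.

S(h_1,h_2): lcm = xy. S = 22/105x + 8/105y.
  leading term x: no divisor's leading term divides it; move 22/105x to the remainder.
  leading term y: no divisor's leading term divides it; move 8/105y to the remainder.
  remainder 22/105x + 8/105y ≠ 0; add k_3 = 22/105x + 8/105y to the basis.

S(h_1,k_3): lcm = xy. S = 13/20x - 4/11y^2 + 4/15y.
  leading term x: subtract (273/88)·k_3 from 13/20x - 4/11y^2 + 4/15y → -4/11y^2 + 1/33y
  leading term y^2: no divisor's leading term divides it; move -4/11y^2 to the remainder.
  leading term y: no divisor's leading term divides it; move 1/33y to the remainder.
  remainder -4/11y^2 + 1/33y ≠ 0; add k_4 = -4/11y^2 + 1/33y to the basis.

The other S-polynomials (S(h_2,k_3), S(h_1,k_4), S(h_2,k_4), S(k_3,k_4)) all reduce to 0 modulo the current basis, so we have a Gröbner basis.
Inter-reduce: drop elements whose leading term is divisible by another's, tail-reduce, and make monic.
Reduced Gröbner basis: {x + 4/11y, y^2 - 1/12y}.

The two bases agree; hence the ideals are identical.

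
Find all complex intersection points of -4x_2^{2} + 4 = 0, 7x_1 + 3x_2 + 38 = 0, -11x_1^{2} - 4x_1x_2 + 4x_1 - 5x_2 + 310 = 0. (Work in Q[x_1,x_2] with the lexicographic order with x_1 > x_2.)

Compute a lex Gröbner basis by Buchberger's algorithm.
f_1 = -4x_2^{2} + 4, LT = x_2^{2}.
f_2 = 7x_1 + 3x_2 + 38, LT = x_1.
f_3 = -11x_1^{2} - 4x_1x_2 + 4x_1 - 5x_2 + 310, LT = x_1^{2}.

S(f_2,f_3): lcm = x_1^{2}. S = \tfrac{5}{77}x_1x_2 + \tfrac{446}{77}x_1 - \tfrac{5}{11}x_2 + \tfrac{310}{11}.
  leading term x_1x_2: subtract (\tfrac{5}{539}x_2)·f_2 from \tfrac{5}{77}x_1x_2 + \tfrac{446}{77}x_1 - \tfrac{5}{11}x_2 + \tfrac{310}{11} → \tfrac{446}{77}x_1 - \tfrac{15}{539}x_2^{2} - \tfrac{435}{539}x_2 + \tfrac{310}{11}
  leading term x_1: subtract (\tfrac{446}{539})·f_2 from \tfrac{446}{77}x_1 - \tfrac{15}{539}x_2^{2} - \tfrac{435}{539}x_2 + \tfrac{310}{11} → -\tfrac{15}{539}x_2^{2} - \tfrac{1773}{539}x_2 - \tfrac{1758}{539}
  leading term x_2^{2}: subtract (\tfrac{15}{2156})·f_1 from -\tfrac{15}{539}x_2^{2} - \tfrac{1773}{539}x_2 - \tfrac{1758}{539} → -\tfrac{1773}{539}x_2 - \tfrac{1773}{539}
  leading term x_2: no divisor's leading term divides it; move -\tfrac{1773}{539}x_2 to the remainder.
  leading term 1: no divisor's leading term divides it; move -\tfrac{1773}{539} to the remainder.
  remainder -\tfrac{1773}{539}x_2 - \tfrac{1773}{539} ≠ 0; add h_4 = -\tfrac{1773}{539}x_2 - \tfrac{1773}{539} to the basis.

The other S-polynomials (S(f_1,f_2), S(f_1,f_3), S(f_1,h_4), S(f_2,h_4), S(f_3,h_4)) all reduce to 0 modulo the current basis, so we have a Gröbner basis.
Inter-reduce: drop elements whose leading term is divisible by another's, tail-reduce, and make monic.
Reduced Gröbner basis: {x_1 + 5, x_2 + 1}.

Elimination: the polynomial x_2 + 1 lies in the elimination ideal for x_2, so x_2 ∈ {-1}. For each such x_2, the remaining basis elements (now univariate) give the rest of the solution.
  x_2 = -1: the earlier basis element becomes x_1 + 5 = 0, giving x_1 = -5 — point (-5, -1).
Substituting each solution back into the original system confirms all equations vanish.

{(-5, -1)}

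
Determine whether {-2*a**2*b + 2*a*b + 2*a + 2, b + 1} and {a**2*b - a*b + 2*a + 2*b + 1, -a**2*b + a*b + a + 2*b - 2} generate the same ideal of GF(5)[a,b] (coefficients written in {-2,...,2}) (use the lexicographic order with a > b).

For a fixed monomial order, each ideal has a unique reduced Gröbner basis; comparing bases decides equality.
Buchberger on the first generating set:
f_1 = -2*a**2*b + 2*a*b + 2*a + 2, LT = a**2*b.
f_2 = b + 1, LT = b.

S(f_1,f_2): lcm = a**2*b. S = -a**2 - a*b - a - 1.
  leading term a**2: no divisor's leading term divides it; move -a**2 to the remainder.
  leading term a*b: subtract (-a)·f_2 from -a*b - a - 1 → -1
  leading term 1: no divisor's leading term divides it; move -1 to the remainder.
  remainder -a**2 - 1 ≠ 0; add g_3 = -a**2 - 1 to the basis.

The other S-polynomials (S(f_1,g_3), S(f_2,g_3)) all reduce to 0 modulo the current basis, so we have a Gröbner basis.
Inter-reduce: drop elements whose leading term is divisible by another's, tail-reduce, and make monic.
Reduced Gröbner basis: {a**2 + 1, b + 1}.

Buchberger on the second generating set:
h_1 = a**2*b - a*b + 2*a + 2*b + 1, LT = a**2*b.
h_2 = -a**2*b + a*b + a + 2*b - 2, LT = a**2*b.

S(h_1,h_2): lcm = a**2*b. S = -2*a - b - 1.
  leading term a: no divisor's leading term divides it; move -2*a to the remainder.
  leading term b: no divisor's leading term divides it; move -b to the remainder.
  leading term 1: no divisor's leading term divides it; move -1 to the remainder.
  remainder -2*a - b - 1 ≠ 0; add k_3 = -2*a - b - 1 to the basis.

S(h_1,k_3): lcm = a**2*b. S = 2*a*b**2 + a*b + 2*a + 2*b + 1.
  leading term a*b**2: subtract (-b**2)·k_3 from 2*a*b**2 + a*b + 2*a + 2*b + 1 → a*b + 2*a - b**3 - b**2 + 2*b + 1
  leading term a*b: subtract (2*b)·k_3 from a*b + 2*a - b**3 - b**2 + 2*b + 1 → 2*a - b**3 + b**2 - b + 1
  leading term a: subtract (-1)·k_3 from 2*a - b**3 + b**2 - b + 1 → -b**3 + b**2 - 2*b
  leading term b**3: no divisor's leading term divides it; move -b**3 to the remainder.
  leading term b**2: no divisor's leading term divides it; move b**2 to the remainder.
  leading term b: no divisor's leading term divides it; move -2*b to the remainder.
  remainder -b**3 + b**2 - 2*b ≠ 0; add k_4 = -b**3 + b**2 - 2*b to the basis.

The other S-polynomials (S(h_2,k_3), S(h_1,k_4), S(h_2,k_4), S(k_3,k_4)) all reduce to 0 modulo the current basis, so we have a Gröbner basis.
Inter-reduce: drop elements whose leading term is divisible by another's, tail-reduce, and make monic.
Reduced Gröbner basis: {a - 2*b - 2, b**3 - b**2 + 2*b}.

Since the reduced bases disagree, the two ideals are not the same.

No, the ideals differ.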